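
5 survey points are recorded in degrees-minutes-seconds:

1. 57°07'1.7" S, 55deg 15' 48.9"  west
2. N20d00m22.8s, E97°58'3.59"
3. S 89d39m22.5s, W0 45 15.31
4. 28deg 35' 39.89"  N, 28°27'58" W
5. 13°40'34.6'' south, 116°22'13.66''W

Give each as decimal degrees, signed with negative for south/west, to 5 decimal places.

Point 1:
  Latitude: 57° + 7/60 + 1.7/3600 = 57 + 0.116667 + 0.000472 = 57.117139
  S → negative
  Lon: 55° + 15/60 + 48.9/3600 = 55 + 0.250000 + 0.013583 = 55.263583
  W → negative
Point 2:
  Lat: 20 + 0/60 + 22.8/3600 = 20.006333
  N ⇒ keep positive
  λ: 97° + 58/60 + 3.59/3600 = 97 + 0.966667 + 0.000997 = 97.967664
  E → positive
Point 3:
  Lat: 89 + 39/60 + 22.5/3600 = 89.656250
  hemisphere S, so the sign is −
  Lon: 0° + 45/60 + 15.31/3600 = 0 + 0.750000 + 0.004253 = 0.754253
  W → negative
Point 4:
  φ: 28 + 35/60 + 39.89/3600 = 28.594414
  N → positive
  Lon: 28° + 27/60 + 58/3600 = 28 + 0.450000 + 0.016111 = 28.466111
  hemisphere W, so the sign is −
Point 5:
  Lat: 40′ + 34.6″ = 40.57667′; 13 + 40.57667/60 = 13.676278
  S → negative
  Longitude: 22′ + 13.66″ = 22.22767′; 116 + 22.22767/60 = 116.370461
  W ⇒ negate

1. -57.11714, -55.26358
2. 20.00633, 97.96766
3. -89.65625, -0.75425
4. 28.59441, -28.46611
5. -13.67628, -116.37046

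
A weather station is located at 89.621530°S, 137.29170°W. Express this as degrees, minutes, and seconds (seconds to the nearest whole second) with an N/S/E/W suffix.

φ: whole degrees 89; 37.29180′ → 37′ and 17.51″
Lon: whole degrees 137; 17.50200′ → 17′ and 30.12″

89°37′18″ S, 137°17′30″ W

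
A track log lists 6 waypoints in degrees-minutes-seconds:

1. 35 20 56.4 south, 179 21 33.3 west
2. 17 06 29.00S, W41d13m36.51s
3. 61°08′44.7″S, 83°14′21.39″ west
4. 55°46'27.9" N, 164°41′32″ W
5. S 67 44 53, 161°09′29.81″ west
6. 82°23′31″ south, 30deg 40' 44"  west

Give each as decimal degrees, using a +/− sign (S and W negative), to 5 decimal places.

1. -35.34900, -179.35925
2. -17.10806, -41.22681
3. -61.14575, -83.23928
4. 55.77442, -164.69222
5. -67.74806, -161.15828
6. -82.39194, -30.67889

Point 1:
  Latitude: 20′ + 56.4″ = 20.94000′; 35 + 20.94000/60 = 35.349000
  hemisphere S, so the sign is −
  Longitude: 179° + 21/60 + 33.3/3600 = 179 + 0.350000 + 0.009250 = 179.359250
  W ⇒ negate
Point 2:
  Latitude: 6′ + 29″ = 6.48333′; 17 + 6.48333/60 = 17.108056
  hemisphere S, so the sign is −
  Longitude: 41 + 13/60 + 36.51/3600 = 41.226808
  hemisphere W, so the sign is −
Point 3:
  Lat: 61 + 8/60 + 44.7/3600 = 61.145750
  hemisphere S, so the sign is −
  Longitude: 14′ + 21.39″ = 14.35650′; 83 + 14.35650/60 = 83.239275
  W → negative
Point 4:
  Latitude: 55 + 46/60 + 27.9/3600 = 55.774417
  N ⇒ keep positive
  Lon: 164° + 41/60 + 32/3600 = 164 + 0.683333 + 0.008889 = 164.692222
  W → negative
Point 5:
  φ: 67° + 44/60 + 53/3600 = 67 + 0.733333 + 0.014722 = 67.748056
  hemisphere S, so the sign is −
  Longitude: 161 + 9/60 + 29.81/3600 = 161.158281
  W ⇒ negate
Point 6:
  Lat: 23′ + 31″ = 23.51667′; 82 + 23.51667/60 = 82.391944
  hemisphere S, so the sign is −
  Longitude: 30 + 40/60 + 44/3600 = 30.678889
  hemisphere W, so the sign is −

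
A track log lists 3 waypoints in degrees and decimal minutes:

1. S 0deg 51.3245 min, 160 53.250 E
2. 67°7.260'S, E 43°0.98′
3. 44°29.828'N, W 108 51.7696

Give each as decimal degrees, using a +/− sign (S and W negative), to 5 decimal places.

Point 1:
  Lat: 51.3245′ = 0.855408°; total 0.855408
  S → negative
  Longitude: 160 + 53.25/60 = 160.887500
  E ⇒ keep positive
Point 2:
  φ: 7.26′ = 0.121000°; total 67.121000
  hemisphere S, so the sign is −
  Longitude: 0.98′ = 0.016333°; total 43.016333
  E → positive
Point 3:
  φ: 44 + 29.828/60 = 44.497133
  N → positive
  λ: 51.7696′ = 0.862827°; total 108.862827
  W ⇒ negate

1. -0.85541, 160.88750
2. -67.12100, 43.01633
3. 44.49713, -108.86283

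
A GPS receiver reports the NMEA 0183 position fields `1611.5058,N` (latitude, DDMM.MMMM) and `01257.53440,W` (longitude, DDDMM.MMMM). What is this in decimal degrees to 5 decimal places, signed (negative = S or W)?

Latitude: split at 2 digits → 16° and 11.5058′; 16 + 11.5058/60 = 16.191763
N → positive
Longitude: split at 3 digits → 012° and 57.5344′; 12 + 57.5344/60 = 12.958907
hemisphere W, so the sign is −

16.19176, -12.95891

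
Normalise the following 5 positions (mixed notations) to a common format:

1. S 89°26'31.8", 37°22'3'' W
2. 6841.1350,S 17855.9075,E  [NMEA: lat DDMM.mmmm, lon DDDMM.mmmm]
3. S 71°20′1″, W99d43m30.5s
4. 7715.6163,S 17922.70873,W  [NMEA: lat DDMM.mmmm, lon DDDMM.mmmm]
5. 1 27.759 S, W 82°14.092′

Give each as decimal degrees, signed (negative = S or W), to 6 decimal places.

Point 1:
  Latitude: 89° + 26/60 + 31.8/3600 = 89 + 0.433333 + 0.008833 = 89.4421667
  S ⇒ negate
  Longitude: 37 + 22/60 + 3/3600 = 37.3675000
  W → negative
Point 2:
  Latitude: degrees = first 2 digits = 68, minutes = 41.135; 68 + 41.135/60 = 68.6855833
  hemisphere S, so the sign is −
  Longitude: split at 3 digits → 178° and 55.9075′; 178 + 55.9075/60 = 178.9317917
  E → positive
Point 3:
  Lat: 71° + 20/60 + 1/3600 = 71 + 0.333333 + 0.000278 = 71.3336111
  hemisphere S, so the sign is −
  Lon: 99 + 43/60 + 30.5/3600 = 99.7251389
  W ⇒ negate
Point 4:
  Latitude: degrees = first 2 digits = 77, minutes = 15.6163; 77 + 15.6163/60 = 77.2602717
  S ⇒ negate
  Longitude: degrees = first 3 digits = 179, minutes = 22.70873; 179 + 22.70873/60 = 179.3784788
  W ⇒ negate
Point 5:
  Lat: 1 + 27.759/60 = 1.4626500
  S ⇒ negate
  Longitude: 14.092′ = 0.234867°; total 82.2348667
  W → negative

1. -89.442167, -37.367500
2. -68.685583, 178.931792
3. -71.333611, -99.725139
4. -77.260272, -179.378479
5. -1.462650, -82.234867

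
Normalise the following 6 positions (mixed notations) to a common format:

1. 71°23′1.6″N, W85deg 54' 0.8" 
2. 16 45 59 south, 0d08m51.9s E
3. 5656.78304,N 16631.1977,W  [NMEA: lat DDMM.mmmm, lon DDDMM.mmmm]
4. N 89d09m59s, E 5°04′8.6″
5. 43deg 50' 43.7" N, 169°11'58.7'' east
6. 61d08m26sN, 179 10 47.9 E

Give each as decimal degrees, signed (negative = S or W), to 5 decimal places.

Point 1:
  φ: 71° + 23/60 + 1.6/3600 = 71 + 0.383333 + 0.000444 = 71.383778
  N ⇒ keep positive
  Lon: 85 + 54/60 + 0.8/3600 = 85.900222
  W → negative
Point 2:
  Lat: 16° + 45/60 + 59/3600 = 16 + 0.750000 + 0.016389 = 16.766389
  hemisphere S, so the sign is −
  Lon: 0 + 8/60 + 51.9/3600 = 0.147750
  E ⇒ keep positive
Point 3:
  Latitude: split at 2 digits → 56° and 56.78304′; 56 + 56.78304/60 = 56.946384
  N ⇒ keep positive
  Longitude: degrees = first 3 digits = 166, minutes = 31.1977; 166 + 31.1977/60 = 166.519962
  W ⇒ negate
Point 4:
  Latitude: 89 + 9/60 + 59/3600 = 89.166389
  N → positive
  Lon: 5° + 4/60 + 8.6/3600 = 5 + 0.066667 + 0.002389 = 5.069056
  E ⇒ keep positive
Point 5:
  Lat: 43° + 50/60 + 43.7/3600 = 43 + 0.833333 + 0.012139 = 43.845472
  N → positive
  Longitude: 169° + 11/60 + 58.7/3600 = 169 + 0.183333 + 0.016306 = 169.199639
  E ⇒ keep positive
Point 6:
  Lat: 61° + 8/60 + 26/3600 = 61 + 0.133333 + 0.007222 = 61.140556
  N ⇒ keep positive
  Longitude: 10′ + 47.9″ = 10.79833′; 179 + 10.79833/60 = 179.179972
  E ⇒ keep positive

1. 71.38378, -85.90022
2. -16.76639, 0.14775
3. 56.94638, -166.51996
4. 89.16639, 5.06906
5. 43.84547, 169.19964
6. 61.14056, 179.17997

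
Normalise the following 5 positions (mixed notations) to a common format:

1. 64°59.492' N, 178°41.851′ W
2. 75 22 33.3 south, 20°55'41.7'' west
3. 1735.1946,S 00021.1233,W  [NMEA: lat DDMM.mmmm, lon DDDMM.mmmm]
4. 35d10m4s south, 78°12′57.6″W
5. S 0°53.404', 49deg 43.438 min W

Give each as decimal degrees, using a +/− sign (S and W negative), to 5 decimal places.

Point 1:
  Lat: 64 + 59.492/60 = 64.991533
  N → positive
  Longitude: 41.851′ = 0.697517°; total 178.697517
  W ⇒ negate
Point 2:
  φ: 75° + 22/60 + 33.3/3600 = 75 + 0.366667 + 0.009250 = 75.375917
  hemisphere S, so the sign is −
  λ: 20 + 55/60 + 41.7/3600 = 20.928250
  hemisphere W, so the sign is −
Point 3:
  Lat: split at 2 digits → 17° and 35.1946′; 17 + 35.1946/60 = 17.586577
  hemisphere S, so the sign is −
  λ: split at 3 digits → 000° and 21.1233′; 0 + 21.1233/60 = 0.352055
  W ⇒ negate
Point 4:
  Latitude: 10′ + 4″ = 10.06667′; 35 + 10.06667/60 = 35.167778
  S ⇒ negate
  Lon: 78 + 12/60 + 57.6/3600 = 78.216000
  W → negative
Point 5:
  Latitude: 0 + 53.404/60 = 0.890067
  S → negative
  Lon: 43.438′ = 0.723967°; total 49.723967
  hemisphere W, so the sign is −

1. 64.99153, -178.69752
2. -75.37592, -20.92825
3. -17.58658, -0.35206
4. -35.16778, -78.21600
5. -0.89007, -49.72397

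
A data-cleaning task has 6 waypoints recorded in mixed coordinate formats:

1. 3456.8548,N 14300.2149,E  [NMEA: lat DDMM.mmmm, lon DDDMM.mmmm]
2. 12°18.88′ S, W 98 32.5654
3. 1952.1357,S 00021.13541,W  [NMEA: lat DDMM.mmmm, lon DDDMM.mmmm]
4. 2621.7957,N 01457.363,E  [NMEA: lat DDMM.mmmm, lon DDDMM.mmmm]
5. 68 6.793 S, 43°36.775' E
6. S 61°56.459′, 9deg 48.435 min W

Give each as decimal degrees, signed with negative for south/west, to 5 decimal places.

Point 1:
  φ: degrees = first 2 digits = 34, minutes = 56.8548; 34 + 56.8548/60 = 34.947580
  N → positive
  Lon: split at 3 digits → 143° and 0.2149′; 143 + 0.2149/60 = 143.003582
  E → positive
Point 2:
  φ: 18.88′ = 0.314667°; total 12.314667
  hemisphere S, so the sign is −
  λ: 98 + 32.5654/60 = 98.542757
  hemisphere W, so the sign is −
Point 3:
  φ: split at 2 digits → 19° and 52.1357′; 19 + 52.1357/60 = 19.868928
  S ⇒ negate
  λ: split at 3 digits → 000° and 21.13541′; 0 + 21.13541/60 = 0.352257
  W → negative
Point 4:
  Lat: degrees = first 2 digits = 26, minutes = 21.7957; 26 + 21.7957/60 = 26.363262
  N → positive
  Longitude: degrees = first 3 digits = 14, minutes = 57.363; 14 + 57.363/60 = 14.956050
  E ⇒ keep positive
Point 5:
  φ: 68 + 6.793/60 = 68.113217
  S ⇒ negate
  Lon: 36.775′ = 0.612917°; total 43.612917
  E ⇒ keep positive
Point 6:
  φ: 56.459′ = 0.940983°; total 61.940983
  S ⇒ negate
  Longitude: 48.435′ = 0.807250°; total 9.807250
  W → negative

1. 34.94758, 143.00358
2. -12.31467, -98.54276
3. -19.86893, -0.35226
4. 26.36326, 14.95605
5. -68.11322, 43.61292
6. -61.94098, -9.80725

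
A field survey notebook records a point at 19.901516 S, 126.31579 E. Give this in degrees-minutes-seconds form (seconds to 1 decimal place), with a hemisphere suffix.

19°54′5.5″ S, 126°18′56.8″ E

φ: whole degrees 19; 54.09096′ → 54′ and 5.458″
Lon: whole degrees 126; 18.94740′ → 18′ and 56.844″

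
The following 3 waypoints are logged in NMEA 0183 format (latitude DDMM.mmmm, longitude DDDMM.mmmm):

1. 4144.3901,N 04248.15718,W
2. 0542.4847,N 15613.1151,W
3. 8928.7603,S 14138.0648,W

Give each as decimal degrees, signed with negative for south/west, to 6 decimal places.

Point 1:
  Lat: split at 2 digits → 41° and 44.3901′; 41 + 44.3901/60 = 41.7398350
  N ⇒ keep positive
  Longitude: degrees = first 3 digits = 42, minutes = 48.15718; 42 + 48.15718/60 = 42.8026197
  W → negative
Point 2:
  Latitude: split at 2 digits → 05° and 42.4847′; 5 + 42.4847/60 = 5.7080783
  N → positive
  λ: split at 3 digits → 156° and 13.1151′; 156 + 13.1151/60 = 156.2185850
  hemisphere W, so the sign is −
Point 3:
  Latitude: split at 2 digits → 89° and 28.7603′; 89 + 28.7603/60 = 89.4793383
  hemisphere S, so the sign is −
  λ: split at 3 digits → 141° and 38.0648′; 141 + 38.0648/60 = 141.6344133
  W → negative

1. 41.739835, -42.802620
2. 5.708078, -156.218585
3. -89.479338, -141.634413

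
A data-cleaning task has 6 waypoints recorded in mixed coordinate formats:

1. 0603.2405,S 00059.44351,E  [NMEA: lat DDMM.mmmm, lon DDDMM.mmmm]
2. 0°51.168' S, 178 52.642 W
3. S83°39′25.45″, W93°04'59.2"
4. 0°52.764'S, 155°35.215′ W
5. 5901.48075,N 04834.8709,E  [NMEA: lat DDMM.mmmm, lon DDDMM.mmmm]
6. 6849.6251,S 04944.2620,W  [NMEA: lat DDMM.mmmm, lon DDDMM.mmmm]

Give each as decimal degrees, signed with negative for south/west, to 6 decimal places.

1. -6.054008, 0.990725
2. -0.852800, -178.877367
3. -83.657069, -93.083111
4. -0.879400, -155.586917
5. 59.024679, 48.581182
6. -68.827085, -49.737700

Point 1:
  Latitude: split at 2 digits → 06° and 3.2405′; 6 + 3.2405/60 = 6.0540083
  S ⇒ negate
  Longitude: degrees = first 3 digits = 0, minutes = 59.44351; 0 + 59.44351/60 = 0.9907252
  E → positive
Point 2:
  φ: 0 + 51.168/60 = 0.8528000
  hemisphere S, so the sign is −
  Longitude: 178 + 52.642/60 = 178.8773667
  W → negative
Point 3:
  Latitude: 83 + 39/60 + 25.45/3600 = 83.6570694
  S ⇒ negate
  Longitude: 93 + 4/60 + 59.2/3600 = 93.0831111
  hemisphere W, so the sign is −
Point 4:
  φ: 52.764′ = 0.879400°; total 0.8794000
  S → negative
  λ: 155 + 35.215/60 = 155.5869167
  hemisphere W, so the sign is −
Point 5:
  Latitude: split at 2 digits → 59° and 1.48075′; 59 + 1.48075/60 = 59.0246792
  N ⇒ keep positive
  Longitude: degrees = first 3 digits = 48, minutes = 34.8709; 48 + 34.8709/60 = 48.5811817
  E → positive
Point 6:
  Latitude: split at 2 digits → 68° and 49.6251′; 68 + 49.6251/60 = 68.8270850
  S → negative
  λ: split at 3 digits → 049° and 44.262′; 49 + 44.262/60 = 49.7377000
  W → negative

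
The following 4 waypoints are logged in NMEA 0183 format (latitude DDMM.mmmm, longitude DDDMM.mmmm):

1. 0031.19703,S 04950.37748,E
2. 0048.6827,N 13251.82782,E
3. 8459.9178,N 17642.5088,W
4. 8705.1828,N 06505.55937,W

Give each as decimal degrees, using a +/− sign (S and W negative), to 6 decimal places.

Point 1:
  Latitude: degrees = first 2 digits = 0, minutes = 31.19703; 0 + 31.19703/60 = 0.5199505
  S → negative
  Longitude: degrees = first 3 digits = 49, minutes = 50.37748; 49 + 50.37748/60 = 49.8396247
  E → positive
Point 2:
  φ: degrees = first 2 digits = 0, minutes = 48.6827; 0 + 48.6827/60 = 0.8113783
  N → positive
  Longitude: split at 3 digits → 132° and 51.82782′; 132 + 51.82782/60 = 132.8637970
  E → positive
Point 3:
  φ: degrees = first 2 digits = 84, minutes = 59.9178; 84 + 59.9178/60 = 84.9986300
  N ⇒ keep positive
  Longitude: degrees = first 3 digits = 176, minutes = 42.5088; 176 + 42.5088/60 = 176.7084800
  W → negative
Point 4:
  Latitude: degrees = first 2 digits = 87, minutes = 5.1828; 87 + 5.1828/60 = 87.0863800
  N ⇒ keep positive
  λ: split at 3 digits → 065° and 5.55937′; 65 + 5.55937/60 = 65.0926562
  W ⇒ negate

1. -0.519951, 49.839625
2. 0.811378, 132.863797
3. 84.998630, -176.708480
4. 87.086380, -65.092656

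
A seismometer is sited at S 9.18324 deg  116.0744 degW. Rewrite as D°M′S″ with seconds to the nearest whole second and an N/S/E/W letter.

Lat: whole degrees 9; 10.99440′ → 10′ and 59.66″
rounding gives 60″ → carry → 9°11′0″
Longitude: whole degrees 116; 4.46400′ → 4′ and 27.84″

9°11′0″ S, 116°04′28″ W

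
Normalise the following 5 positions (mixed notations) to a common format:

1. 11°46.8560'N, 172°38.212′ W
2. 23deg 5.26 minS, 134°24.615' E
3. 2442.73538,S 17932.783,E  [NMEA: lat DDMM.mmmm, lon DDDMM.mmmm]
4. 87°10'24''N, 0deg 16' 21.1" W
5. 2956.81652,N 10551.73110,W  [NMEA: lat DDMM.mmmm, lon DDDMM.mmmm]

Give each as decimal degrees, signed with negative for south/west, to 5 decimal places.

1. 11.78093, -172.63687
2. -23.08767, 134.41025
3. -24.71226, 179.54638
4. 87.17333, -0.27253
5. 29.94694, -105.86219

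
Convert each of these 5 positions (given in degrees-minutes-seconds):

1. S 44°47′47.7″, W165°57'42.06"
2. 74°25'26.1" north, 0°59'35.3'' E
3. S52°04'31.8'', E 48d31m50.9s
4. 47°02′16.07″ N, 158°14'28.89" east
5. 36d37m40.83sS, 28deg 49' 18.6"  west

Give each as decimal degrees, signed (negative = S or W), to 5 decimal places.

1. -44.79658, -165.96168
2. 74.42392, 0.99314
3. -52.07550, 48.53081
4. 47.03780, 158.24136
5. -36.62801, -28.82183

Point 1:
  Latitude: 47′ + 47.7″ = 47.79500′; 44 + 47.79500/60 = 44.796583
  hemisphere S, so the sign is −
  Longitude: 57′ + 42.06″ = 57.70100′; 165 + 57.70100/60 = 165.961683
  hemisphere W, so the sign is −
Point 2:
  φ: 74 + 25/60 + 26.1/3600 = 74.423917
  N → positive
  λ: 59′ + 35.3″ = 59.58833′; 0 + 59.58833/60 = 0.993139
  E → positive
Point 3:
  Latitude: 4′ + 31.8″ = 4.53000′; 52 + 4.53000/60 = 52.075500
  hemisphere S, so the sign is −
  λ: 48° + 31/60 + 50.9/3600 = 48 + 0.516667 + 0.014139 = 48.530806
  E ⇒ keep positive
Point 4:
  Latitude: 2′ + 16.07″ = 2.26783′; 47 + 2.26783/60 = 47.037797
  N ⇒ keep positive
  λ: 14′ + 28.89″ = 14.48150′; 158 + 14.48150/60 = 158.241358
  E → positive
Point 5:
  φ: 37′ + 40.83″ = 37.68050′; 36 + 37.68050/60 = 36.628008
  S ⇒ negate
  λ: 49′ + 18.6″ = 49.31000′; 28 + 49.31000/60 = 28.821833
  hemisphere W, so the sign is −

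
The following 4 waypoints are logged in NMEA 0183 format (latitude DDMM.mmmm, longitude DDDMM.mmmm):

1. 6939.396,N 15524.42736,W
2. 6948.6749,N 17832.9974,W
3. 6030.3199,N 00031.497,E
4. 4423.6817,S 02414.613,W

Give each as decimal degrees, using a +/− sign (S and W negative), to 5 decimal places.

1. 69.65660, -155.40712
2. 69.81125, -178.54996
3. 60.50533, 0.52495
4. -44.39470, -24.24355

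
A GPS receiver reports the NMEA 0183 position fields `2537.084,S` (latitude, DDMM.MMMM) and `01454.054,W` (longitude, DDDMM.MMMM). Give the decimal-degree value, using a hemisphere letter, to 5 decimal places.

25.61807° S, 14.90090° W

Latitude: split at 2 digits → 25° and 37.084′; 25 + 37.084/60 = 25.618067
λ: split at 3 digits → 014° and 54.054′; 14 + 54.054/60 = 14.900900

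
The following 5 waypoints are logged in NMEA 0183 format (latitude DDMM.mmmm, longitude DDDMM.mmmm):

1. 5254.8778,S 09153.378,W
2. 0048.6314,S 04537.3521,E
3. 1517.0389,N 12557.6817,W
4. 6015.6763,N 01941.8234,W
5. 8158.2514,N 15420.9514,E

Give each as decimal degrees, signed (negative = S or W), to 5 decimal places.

Point 1:
  Latitude: degrees = first 2 digits = 52, minutes = 54.8778; 52 + 54.8778/60 = 52.914630
  S ⇒ negate
  λ: split at 3 digits → 091° and 53.378′; 91 + 53.378/60 = 91.889633
  hemisphere W, so the sign is −
Point 2:
  φ: degrees = first 2 digits = 0, minutes = 48.6314; 0 + 48.6314/60 = 0.810523
  S ⇒ negate
  Longitude: degrees = first 3 digits = 45, minutes = 37.3521; 45 + 37.3521/60 = 45.622535
  E → positive
Point 3:
  φ: split at 2 digits → 15° and 17.0389′; 15 + 17.0389/60 = 15.283982
  N ⇒ keep positive
  Longitude: split at 3 digits → 125° and 57.6817′; 125 + 57.6817/60 = 125.961362
  W ⇒ negate
Point 4:
  φ: split at 2 digits → 60° and 15.6763′; 60 + 15.6763/60 = 60.261272
  N ⇒ keep positive
  Longitude: split at 3 digits → 019° and 41.8234′; 19 + 41.8234/60 = 19.697057
  W ⇒ negate
Point 5:
  Latitude: split at 2 digits → 81° and 58.2514′; 81 + 58.2514/60 = 81.970857
  N ⇒ keep positive
  λ: degrees = first 3 digits = 154, minutes = 20.9514; 154 + 20.9514/60 = 154.349190
  E → positive

1. -52.91463, -91.88963
2. -0.81052, 45.62254
3. 15.28398, -125.96136
4. 60.26127, -19.69706
5. 81.97086, 154.34919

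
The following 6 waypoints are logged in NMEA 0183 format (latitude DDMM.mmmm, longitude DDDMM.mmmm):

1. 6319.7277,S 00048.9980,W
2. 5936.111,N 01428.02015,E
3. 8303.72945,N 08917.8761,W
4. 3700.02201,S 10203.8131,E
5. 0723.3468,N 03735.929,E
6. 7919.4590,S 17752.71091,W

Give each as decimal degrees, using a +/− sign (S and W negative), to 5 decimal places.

Point 1:
  Lat: split at 2 digits → 63° and 19.7277′; 63 + 19.7277/60 = 63.328795
  hemisphere S, so the sign is −
  Lon: split at 3 digits → 000° and 48.998′; 0 + 48.998/60 = 0.816633
  W → negative
Point 2:
  Latitude: split at 2 digits → 59° and 36.111′; 59 + 36.111/60 = 59.601850
  N ⇒ keep positive
  λ: split at 3 digits → 014° and 28.02015′; 14 + 28.02015/60 = 14.467003
  E ⇒ keep positive
Point 3:
  φ: degrees = first 2 digits = 83, minutes = 3.72945; 83 + 3.72945/60 = 83.062158
  N ⇒ keep positive
  Lon: degrees = first 3 digits = 89, minutes = 17.8761; 89 + 17.8761/60 = 89.297935
  hemisphere W, so the sign is −
Point 4:
  Lat: split at 2 digits → 37° and 0.02201′; 37 + 0.02201/60 = 37.000367
  hemisphere S, so the sign is −
  λ: split at 3 digits → 102° and 3.8131′; 102 + 3.8131/60 = 102.063552
  E → positive
Point 5:
  φ: split at 2 digits → 07° and 23.3468′; 7 + 23.3468/60 = 7.389113
  N ⇒ keep positive
  Longitude: split at 3 digits → 037° and 35.929′; 37 + 35.929/60 = 37.598817
  E ⇒ keep positive
Point 6:
  φ: degrees = first 2 digits = 79, minutes = 19.459; 79 + 19.459/60 = 79.324317
  S ⇒ negate
  Lon: split at 3 digits → 177° and 52.71091′; 177 + 52.71091/60 = 177.878515
  W → negative

1. -63.32880, -0.81663
2. 59.60185, 14.46700
3. 83.06216, -89.29794
4. -37.00037, 102.06355
5. 7.38911, 37.59882
6. -79.32432, -177.87852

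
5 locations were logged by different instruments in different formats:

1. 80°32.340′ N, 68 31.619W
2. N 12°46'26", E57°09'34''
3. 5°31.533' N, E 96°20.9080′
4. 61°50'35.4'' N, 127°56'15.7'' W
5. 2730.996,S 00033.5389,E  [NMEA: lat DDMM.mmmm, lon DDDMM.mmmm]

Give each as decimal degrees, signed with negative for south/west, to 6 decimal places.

Point 1:
  Lat: 80 + 32.34/60 = 80.5390000
  N ⇒ keep positive
  Longitude: 31.619′ = 0.526983°; total 68.5269833
  W ⇒ negate
Point 2:
  Lat: 12° + 46/60 + 26/3600 = 12 + 0.766667 + 0.007222 = 12.7738889
  N ⇒ keep positive
  λ: 57 + 9/60 + 34/3600 = 57.1594444
  E ⇒ keep positive
Point 3:
  Lat: 31.533′ = 0.525550°; total 5.5255500
  N → positive
  Lon: 96 + 20.908/60 = 96.3484667
  E ⇒ keep positive
Point 4:
  φ: 61 + 50/60 + 35.4/3600 = 61.8431667
  N → positive
  Lon: 127° + 56/60 + 15.7/3600 = 127 + 0.933333 + 0.004361 = 127.9376944
  W ⇒ negate
Point 5:
  φ: split at 2 digits → 27° and 30.996′; 27 + 30.996/60 = 27.5166000
  hemisphere S, so the sign is −
  λ: split at 3 digits → 000° and 33.5389′; 0 + 33.5389/60 = 0.5589817
  E ⇒ keep positive

1. 80.539000, -68.526983
2. 12.773889, 57.159444
3. 5.525550, 96.348467
4. 61.843167, -127.937694
5. -27.516600, 0.558982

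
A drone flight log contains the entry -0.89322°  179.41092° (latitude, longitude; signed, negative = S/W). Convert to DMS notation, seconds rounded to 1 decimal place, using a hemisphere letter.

0°53′35.6″ S, 179°24′39.3″ E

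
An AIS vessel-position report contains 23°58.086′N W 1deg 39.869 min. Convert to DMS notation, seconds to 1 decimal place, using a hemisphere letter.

23°58′5.2″ N, 1°39′52.1″ W

φ: 58.08600′ → 58′ and 0.08600 × 60 = 5.160″
Lon: fractional minutes 0.86900 × 60 = 52.140″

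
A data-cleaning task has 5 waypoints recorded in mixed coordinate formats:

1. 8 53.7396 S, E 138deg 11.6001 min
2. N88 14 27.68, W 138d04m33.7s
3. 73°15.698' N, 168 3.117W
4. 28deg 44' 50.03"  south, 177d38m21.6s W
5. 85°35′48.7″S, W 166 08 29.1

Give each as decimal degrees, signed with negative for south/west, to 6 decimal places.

Point 1:
  Latitude: 53.7396′ = 0.895660°; total 8.8956600
  hemisphere S, so the sign is −
  Longitude: 11.6001′ = 0.193335°; total 138.1933350
  E ⇒ keep positive
Point 2:
  Latitude: 88 + 14/60 + 27.68/3600 = 88.2410222
  N ⇒ keep positive
  Lon: 4′ + 33.7″ = 4.56167′; 138 + 4.56167/60 = 138.0760278
  W ⇒ negate
Point 3:
  Latitude: 73 + 15.698/60 = 73.2616333
  N ⇒ keep positive
  Longitude: 3.117′ = 0.051950°; total 168.0519500
  W → negative
Point 4:
  Lat: 28 + 44/60 + 50.03/3600 = 28.7472306
  S → negative
  λ: 177° + 38/60 + 21.6/3600 = 177 + 0.633333 + 0.006000 = 177.6393333
  W ⇒ negate
Point 5:
  Latitude: 85 + 35/60 + 48.7/3600 = 85.5968611
  S → negative
  Longitude: 166° + 8/60 + 29.1/3600 = 166 + 0.133333 + 0.008083 = 166.1414167
  W ⇒ negate

1. -8.895660, 138.193335
2. 88.241022, -138.076028
3. 73.261633, -168.051950
4. -28.747231, -177.639333
5. -85.596861, -166.141417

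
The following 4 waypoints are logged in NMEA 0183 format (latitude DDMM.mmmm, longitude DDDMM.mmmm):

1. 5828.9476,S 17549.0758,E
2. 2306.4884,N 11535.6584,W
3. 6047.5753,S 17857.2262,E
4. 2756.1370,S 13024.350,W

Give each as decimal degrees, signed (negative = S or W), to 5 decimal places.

1. -58.48246, 175.81793
2. 23.10814, -115.59431
3. -60.79292, 178.95377
4. -27.93562, -130.40583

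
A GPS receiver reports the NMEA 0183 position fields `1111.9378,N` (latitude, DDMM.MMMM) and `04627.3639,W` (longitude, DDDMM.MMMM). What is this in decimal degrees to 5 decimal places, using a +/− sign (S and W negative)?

11.19896, -46.45607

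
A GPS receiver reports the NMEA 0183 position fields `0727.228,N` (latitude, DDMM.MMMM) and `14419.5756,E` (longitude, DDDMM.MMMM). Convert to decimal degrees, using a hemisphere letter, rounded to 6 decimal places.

7.453800° N, 144.326260° E

φ: degrees = first 2 digits = 7, minutes = 27.228; 7 + 27.228/60 = 7.4538000
Longitude: degrees = first 3 digits = 144, minutes = 19.5756; 144 + 19.5756/60 = 144.3262600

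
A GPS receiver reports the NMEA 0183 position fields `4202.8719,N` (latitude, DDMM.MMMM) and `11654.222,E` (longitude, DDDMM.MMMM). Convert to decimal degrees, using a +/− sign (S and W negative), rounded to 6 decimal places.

φ: degrees = first 2 digits = 42, minutes = 2.8719; 42 + 2.8719/60 = 42.0478650
N ⇒ keep positive
Lon: degrees = first 3 digits = 116, minutes = 54.222; 116 + 54.222/60 = 116.9037000
E → positive

42.047865, 116.903700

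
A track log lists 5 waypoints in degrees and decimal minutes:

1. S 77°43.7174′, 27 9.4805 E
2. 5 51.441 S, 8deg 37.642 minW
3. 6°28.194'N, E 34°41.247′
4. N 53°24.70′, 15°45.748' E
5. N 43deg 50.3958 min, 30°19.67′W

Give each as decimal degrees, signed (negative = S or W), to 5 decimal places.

1. -77.72862, 27.15801
2. -5.85735, -8.62737
3. 6.46990, 34.68745
4. 53.41167, 15.76247
5. 43.83993, -30.32783

Point 1:
  φ: 43.7174′ = 0.728623°; total 77.728623
  S ⇒ negate
  Lon: 27 + 9.4805/60 = 27.158008
  E → positive
Point 2:
  φ: 51.441′ = 0.857350°; total 5.857350
  S ⇒ negate
  Lon: 37.642′ = 0.627367°; total 8.627367
  hemisphere W, so the sign is −
Point 3:
  Latitude: 6 + 28.194/60 = 6.469900
  N ⇒ keep positive
  Longitude: 41.247′ = 0.687450°; total 34.687450
  E → positive
Point 4:
  Latitude: 24.7′ = 0.411667°; total 53.411667
  N → positive
  Lon: 45.748′ = 0.762467°; total 15.762467
  E → positive
Point 5:
  φ: 43 + 50.3958/60 = 43.839930
  N → positive
  Lon: 30 + 19.67/60 = 30.327833
  hemisphere W, so the sign is −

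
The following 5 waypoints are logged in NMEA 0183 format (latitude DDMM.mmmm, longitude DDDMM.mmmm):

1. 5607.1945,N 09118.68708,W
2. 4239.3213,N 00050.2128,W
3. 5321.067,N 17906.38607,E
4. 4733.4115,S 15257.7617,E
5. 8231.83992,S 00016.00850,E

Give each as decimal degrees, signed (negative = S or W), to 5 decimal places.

Point 1:
  Latitude: split at 2 digits → 56° and 7.1945′; 56 + 7.1945/60 = 56.119908
  N ⇒ keep positive
  Longitude: split at 3 digits → 091° and 18.68708′; 91 + 18.68708/60 = 91.311451
  W → negative
Point 2:
  Lat: degrees = first 2 digits = 42, minutes = 39.3213; 42 + 39.3213/60 = 42.655355
  N ⇒ keep positive
  Lon: split at 3 digits → 000° and 50.2128′; 0 + 50.2128/60 = 0.836880
  W ⇒ negate
Point 3:
  φ: degrees = first 2 digits = 53, minutes = 21.067; 53 + 21.067/60 = 53.351117
  N ⇒ keep positive
  Longitude: degrees = first 3 digits = 179, minutes = 6.38607; 179 + 6.38607/60 = 179.106435
  E → positive
Point 4:
  φ: split at 2 digits → 47° and 33.4115′; 47 + 33.4115/60 = 47.556858
  hemisphere S, so the sign is −
  λ: split at 3 digits → 152° and 57.7617′; 152 + 57.7617/60 = 152.962695
  E ⇒ keep positive
Point 5:
  Latitude: degrees = first 2 digits = 82, minutes = 31.83992; 82 + 31.83992/60 = 82.530665
  S ⇒ negate
  Longitude: degrees = first 3 digits = 0, minutes = 16.0085; 0 + 16.0085/60 = 0.266808
  E ⇒ keep positive

1. 56.11991, -91.31145
2. 42.65536, -0.83688
3. 53.35112, 179.10643
4. -47.55686, 152.96270
5. -82.53067, 0.26681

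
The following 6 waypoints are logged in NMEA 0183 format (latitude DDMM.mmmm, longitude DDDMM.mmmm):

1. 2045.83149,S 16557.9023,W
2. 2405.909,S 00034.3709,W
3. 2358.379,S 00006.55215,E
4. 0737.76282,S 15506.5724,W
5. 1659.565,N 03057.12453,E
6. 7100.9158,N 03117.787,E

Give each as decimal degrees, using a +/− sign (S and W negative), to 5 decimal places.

Point 1:
  Latitude: split at 2 digits → 20° and 45.83149′; 20 + 45.83149/60 = 20.763858
  S ⇒ negate
  Lon: split at 3 digits → 165° and 57.9023′; 165 + 57.9023/60 = 165.965038
  W ⇒ negate
Point 2:
  Lat: split at 2 digits → 24° and 5.909′; 24 + 5.909/60 = 24.098483
  S ⇒ negate
  Lon: degrees = first 3 digits = 0, minutes = 34.3709; 0 + 34.3709/60 = 0.572848
  W → negative
Point 3:
  Lat: split at 2 digits → 23° and 58.379′; 23 + 58.379/60 = 23.972983
  hemisphere S, so the sign is −
  Longitude: degrees = first 3 digits = 0, minutes = 6.55215; 0 + 6.55215/60 = 0.109203
  E ⇒ keep positive
Point 4:
  φ: degrees = first 2 digits = 7, minutes = 37.76282; 7 + 37.76282/60 = 7.629380
  hemisphere S, so the sign is −
  λ: degrees = first 3 digits = 155, minutes = 6.5724; 155 + 6.5724/60 = 155.109540
  hemisphere W, so the sign is −
Point 5:
  Lat: split at 2 digits → 16° and 59.565′; 16 + 59.565/60 = 16.992750
  N ⇒ keep positive
  Lon: degrees = first 3 digits = 30, minutes = 57.12453; 30 + 57.12453/60 = 30.952076
  E → positive
Point 6:
  φ: degrees = first 2 digits = 71, minutes = 0.9158; 71 + 0.9158/60 = 71.015263
  N ⇒ keep positive
  Lon: degrees = first 3 digits = 31, minutes = 17.787; 31 + 17.787/60 = 31.296450
  E ⇒ keep positive

1. -20.76386, -165.96504
2. -24.09848, -0.57285
3. -23.97298, 0.10920
4. -7.62938, -155.10954
5. 16.99275, 30.95208
6. 71.01526, 31.29645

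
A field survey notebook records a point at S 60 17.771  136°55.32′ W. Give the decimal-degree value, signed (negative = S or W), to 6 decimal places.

Latitude: 17.771′ = 0.296183°; total 60.2961833
S → negative
Lon: 136 + 55.32/60 = 136.9220000
W ⇒ negate

-60.296183, -136.922000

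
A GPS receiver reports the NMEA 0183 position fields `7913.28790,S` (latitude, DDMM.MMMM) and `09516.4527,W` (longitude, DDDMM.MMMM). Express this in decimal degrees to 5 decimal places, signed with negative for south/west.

Latitude: split at 2 digits → 79° and 13.2879′; 79 + 13.2879/60 = 79.221465
hemisphere S, so the sign is −
Lon: degrees = first 3 digits = 95, minutes = 16.4527; 95 + 16.4527/60 = 95.274212
W ⇒ negate

-79.22147, -95.27421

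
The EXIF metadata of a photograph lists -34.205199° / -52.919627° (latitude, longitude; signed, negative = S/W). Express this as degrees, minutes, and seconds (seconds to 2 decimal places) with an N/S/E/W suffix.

34°12′18.72″ S, 52°55′10.66″ W

Latitude is negative → S; |value| = 34.205199
Latitude: whole degrees 34; 12.31194′ → 12′ and 18.7164″
Longitude is negative → W; |value| = 52.919627
λ: 0.919627 × 60 = 55.17762′ → 55′, remainder × 60 = 10.6572″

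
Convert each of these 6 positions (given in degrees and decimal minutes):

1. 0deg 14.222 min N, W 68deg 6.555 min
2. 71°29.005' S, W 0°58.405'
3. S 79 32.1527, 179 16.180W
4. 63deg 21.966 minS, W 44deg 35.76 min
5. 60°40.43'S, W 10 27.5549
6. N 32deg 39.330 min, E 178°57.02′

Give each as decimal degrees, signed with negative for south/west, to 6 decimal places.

Point 1:
  φ: 14.222′ = 0.237033°; total 0.2370333
  N ⇒ keep positive
  Longitude: 68 + 6.555/60 = 68.1092500
  hemisphere W, so the sign is −
Point 2:
  Latitude: 71 + 29.005/60 = 71.4834167
  S → negative
  Longitude: 58.405′ = 0.973417°; total 0.9734167
  W ⇒ negate
Point 3:
  φ: 32.1527′ = 0.535878°; total 79.5358783
  hemisphere S, so the sign is −
  Longitude: 16.18′ = 0.269667°; total 179.2696667
  W → negative
Point 4:
  Latitude: 21.966′ = 0.366100°; total 63.3661000
  hemisphere S, so the sign is −
  λ: 44 + 35.76/60 = 44.5960000
  W ⇒ negate
Point 5:
  φ: 60 + 40.43/60 = 60.6738333
  hemisphere S, so the sign is −
  Longitude: 10 + 27.5549/60 = 10.4592483
  W ⇒ negate
Point 6:
  Latitude: 39.33′ = 0.655500°; total 32.6555000
  N → positive
  Longitude: 178 + 57.02/60 = 178.9503333
  E ⇒ keep positive

1. 0.237033, -68.109250
2. -71.483417, -0.973417
3. -79.535878, -179.269667
4. -63.366100, -44.596000
5. -60.673833, -10.459248
6. 32.655500, 178.950333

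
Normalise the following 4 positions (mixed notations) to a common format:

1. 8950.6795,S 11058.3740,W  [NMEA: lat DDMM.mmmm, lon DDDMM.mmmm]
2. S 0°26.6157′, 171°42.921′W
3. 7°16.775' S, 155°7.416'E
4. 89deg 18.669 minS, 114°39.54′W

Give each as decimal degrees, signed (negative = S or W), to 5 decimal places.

1. -89.84466, -110.97290
2. -0.44360, -171.71535
3. -7.27958, 155.12360
4. -89.31115, -114.65900

Point 1:
  φ: split at 2 digits → 89° and 50.6795′; 89 + 50.6795/60 = 89.844658
  S ⇒ negate
  λ: split at 3 digits → 110° and 58.374′; 110 + 58.374/60 = 110.972900
  W ⇒ negate
Point 2:
  Latitude: 26.6157′ = 0.443595°; total 0.443595
  hemisphere S, so the sign is −
  λ: 171 + 42.921/60 = 171.715350
  hemisphere W, so the sign is −
Point 3:
  φ: 16.775′ = 0.279583°; total 7.279583
  hemisphere S, so the sign is −
  λ: 155 + 7.416/60 = 155.123600
  E → positive
Point 4:
  Latitude: 18.669′ = 0.311150°; total 89.311150
  S → negative
  Lon: 39.54′ = 0.659000°; total 114.659000
  W ⇒ negate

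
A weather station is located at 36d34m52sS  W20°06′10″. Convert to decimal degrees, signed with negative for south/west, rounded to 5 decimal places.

-36.58111, -20.10278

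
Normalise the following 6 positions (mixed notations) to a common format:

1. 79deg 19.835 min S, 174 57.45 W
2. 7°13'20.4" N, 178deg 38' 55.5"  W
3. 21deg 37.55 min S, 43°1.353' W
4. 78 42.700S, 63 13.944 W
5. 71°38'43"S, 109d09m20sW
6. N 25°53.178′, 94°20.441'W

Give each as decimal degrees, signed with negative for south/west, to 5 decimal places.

Point 1:
  Latitude: 19.835′ = 0.330583°; total 79.330583
  S → negative
  Lon: 174 + 57.45/60 = 174.957500
  W → negative
Point 2:
  Latitude: 13′ + 20.4″ = 13.34000′; 7 + 13.34000/60 = 7.222333
  N → positive
  Lon: 38′ + 55.5″ = 38.92500′; 178 + 38.92500/60 = 178.648750
  hemisphere W, so the sign is −
Point 3:
  φ: 21 + 37.55/60 = 21.625833
  S → negative
  Longitude: 43 + 1.353/60 = 43.022550
  W → negative
Point 4:
  Latitude: 42.7′ = 0.711667°; total 78.711667
  S ⇒ negate
  Lon: 63 + 13.944/60 = 63.232400
  W ⇒ negate
Point 5:
  Lat: 71° + 38/60 + 43/3600 = 71 + 0.633333 + 0.011944 = 71.645278
  S ⇒ negate
  Lon: 9′ + 20″ = 9.33333′; 109 + 9.33333/60 = 109.155556
  W → negative
Point 6:
  Lat: 25 + 53.178/60 = 25.886300
  N ⇒ keep positive
  λ: 94 + 20.441/60 = 94.340683
  W ⇒ negate

1. -79.33058, -174.95750
2. 7.22233, -178.64875
3. -21.62583, -43.02255
4. -78.71167, -63.23240
5. -71.64528, -109.15556
6. 25.88630, -94.34068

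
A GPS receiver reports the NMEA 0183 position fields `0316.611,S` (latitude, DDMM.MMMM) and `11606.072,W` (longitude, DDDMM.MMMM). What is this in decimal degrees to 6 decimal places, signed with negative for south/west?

φ: degrees = first 2 digits = 3, minutes = 16.611; 3 + 16.611/60 = 3.2768500
S → negative
Longitude: degrees = first 3 digits = 116, minutes = 6.072; 116 + 6.072/60 = 116.1012000
W ⇒ negate

-3.276850, -116.101200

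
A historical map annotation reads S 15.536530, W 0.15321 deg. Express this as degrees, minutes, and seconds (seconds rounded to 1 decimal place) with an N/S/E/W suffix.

15°32′11.5″ S, 0°09′11.6″ W

φ: whole degrees 15; 32.19180′ → 32′ and 11.508″
Lon: whole degrees 0; 9.19260′ → 9′ and 11.556″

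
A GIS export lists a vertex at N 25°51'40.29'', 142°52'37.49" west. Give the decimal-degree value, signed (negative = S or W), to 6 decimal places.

φ: 51′ + 40.29″ = 51.67150′; 25 + 51.67150/60 = 25.8611917
N ⇒ keep positive
Lon: 142 + 52/60 + 37.49/3600 = 142.8770806
W → negative

25.861192, -142.877081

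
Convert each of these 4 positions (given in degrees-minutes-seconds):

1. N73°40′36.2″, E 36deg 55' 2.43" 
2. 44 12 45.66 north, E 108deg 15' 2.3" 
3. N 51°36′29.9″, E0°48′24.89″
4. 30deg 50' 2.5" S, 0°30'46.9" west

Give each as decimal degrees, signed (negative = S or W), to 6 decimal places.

1. 73.676722, 36.917342
2. 44.212683, 108.250639
3. 51.608306, 0.806914
4. -30.834028, -0.513028

Point 1:
  φ: 40′ + 36.2″ = 40.60333′; 73 + 40.60333/60 = 73.6767222
  N → positive
  Longitude: 55′ + 2.43″ = 55.04050′; 36 + 55.04050/60 = 36.9173417
  E → positive
Point 2:
  φ: 44° + 12/60 + 45.66/3600 = 44 + 0.200000 + 0.012683 = 44.2126833
  N → positive
  λ: 15′ + 2.3″ = 15.03833′; 108 + 15.03833/60 = 108.2506389
  E ⇒ keep positive
Point 3:
  Lat: 51° + 36/60 + 29.9/3600 = 51 + 0.600000 + 0.008306 = 51.6083056
  N → positive
  Longitude: 0 + 48/60 + 24.89/3600 = 0.8069139
  E → positive
Point 4:
  Latitude: 30 + 50/60 + 2.5/3600 = 30.8340278
  S ⇒ negate
  Lon: 0 + 30/60 + 46.9/3600 = 0.5130278
  W → negative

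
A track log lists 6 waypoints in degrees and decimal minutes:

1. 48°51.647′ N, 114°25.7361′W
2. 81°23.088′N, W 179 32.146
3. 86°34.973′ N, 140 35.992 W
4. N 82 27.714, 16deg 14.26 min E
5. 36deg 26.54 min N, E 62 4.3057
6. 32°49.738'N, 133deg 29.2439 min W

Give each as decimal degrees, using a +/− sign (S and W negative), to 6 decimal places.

1. 48.860783, -114.428935
2. 81.384800, -179.535767
3. 86.582883, -140.599867
4. 82.461900, 16.237667
5. 36.442333, 62.071762
6. 32.828967, -133.487398

Point 1:
  Latitude: 48 + 51.647/60 = 48.8607833
  N → positive
  Lon: 114 + 25.7361/60 = 114.4289350
  hemisphere W, so the sign is −
Point 2:
  Latitude: 23.088′ = 0.384800°; total 81.3848000
  N → positive
  Lon: 179 + 32.146/60 = 179.5357667
  hemisphere W, so the sign is −
Point 3:
  Latitude: 86 + 34.973/60 = 86.5828833
  N ⇒ keep positive
  Lon: 140 + 35.992/60 = 140.5998667
  W → negative
Point 4:
  φ: 82 + 27.714/60 = 82.4619000
  N ⇒ keep positive
  Lon: 14.26′ = 0.237667°; total 16.2376667
  E ⇒ keep positive
Point 5:
  φ: 36 + 26.54/60 = 36.4423333
  N ⇒ keep positive
  λ: 62 + 4.3057/60 = 62.0717617
  E ⇒ keep positive
Point 6:
  Latitude: 32 + 49.738/60 = 32.8289667
  N ⇒ keep positive
  λ: 133 + 29.2439/60 = 133.4873983
  hemisphere W, so the sign is −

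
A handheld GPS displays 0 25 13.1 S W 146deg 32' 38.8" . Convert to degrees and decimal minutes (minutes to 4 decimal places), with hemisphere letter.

Lat: seconds/60 = 0.21833; minutes = 25 + 0.21833 = 25.218333
Lon: seconds/60 = 0.64667; minutes = 32 + 0.64667 = 32.646667

0° 25.2183′ S, 146° 32.6467′ W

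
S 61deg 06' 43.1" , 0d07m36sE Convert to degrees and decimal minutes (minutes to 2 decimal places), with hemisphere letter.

Latitude: seconds/60 = 0.71833; minutes = 6 + 0.71833 = 6.7183
Lon: 7 + 36/60 = 7.6000′

61° 6.72′ S, 0° 7.60′ E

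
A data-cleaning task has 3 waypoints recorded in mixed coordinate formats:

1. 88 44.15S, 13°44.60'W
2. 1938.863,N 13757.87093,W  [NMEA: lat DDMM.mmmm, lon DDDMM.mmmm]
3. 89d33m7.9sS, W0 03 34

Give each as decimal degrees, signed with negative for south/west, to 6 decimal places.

1. -88.735833, -13.743333
2. 19.647717, -137.964516
3. -89.552194, -0.059444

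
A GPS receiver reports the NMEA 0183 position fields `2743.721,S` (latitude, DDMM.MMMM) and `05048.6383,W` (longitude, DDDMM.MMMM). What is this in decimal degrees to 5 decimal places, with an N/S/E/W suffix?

27.72868° S, 50.81064° W

Latitude: split at 2 digits → 27° and 43.721′; 27 + 43.721/60 = 27.728683
Lon: degrees = first 3 digits = 50, minutes = 48.6383; 50 + 48.6383/60 = 50.810638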